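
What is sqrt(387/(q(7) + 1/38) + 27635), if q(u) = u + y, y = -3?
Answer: 21*sqrt(18173)/17 ≈ 166.53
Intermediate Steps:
q(u) = -3 + u (q(u) = u - 3 = -3 + u)
sqrt(387/(q(7) + 1/38) + 27635) = sqrt(387/((-3 + 7) + 1/38) + 27635) = sqrt(387/(4 + 1/38) + 27635) = sqrt(387/(153/38) + 27635) = sqrt((38/153)*387 + 27635) = sqrt(1634/17 + 27635) = sqrt(471429/17) = 21*sqrt(18173)/17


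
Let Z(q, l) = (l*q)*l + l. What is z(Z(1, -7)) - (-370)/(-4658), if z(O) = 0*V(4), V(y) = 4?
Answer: -185/2329 ≈ -0.079433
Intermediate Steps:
Z(q, l) = l + q*l² (Z(q, l) = q*l² + l = l + q*l²)
z(O) = 0 (z(O) = 0*4 = 0)
z(Z(1, -7)) - (-370)/(-4658) = 0 - (-370)/(-4658) = 0 - (-370)*(-1)/4658 = 0 - 1*185/2329 = 0 - 185/2329 = -185/2329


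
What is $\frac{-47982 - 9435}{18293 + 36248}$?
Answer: $- \frac{57417}{54541} \approx -1.0527$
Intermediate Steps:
$\frac{-47982 - 9435}{18293 + 36248} = - \frac{57417}{54541}$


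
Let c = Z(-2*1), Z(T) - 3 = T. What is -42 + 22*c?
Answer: -20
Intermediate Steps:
Z(T) = 3 + T
c = 1 (c = 3 - 2*1 = 3 - 2 = 1)
-42 + 22*c = -42 + 22*1 = -42 + 22 = -20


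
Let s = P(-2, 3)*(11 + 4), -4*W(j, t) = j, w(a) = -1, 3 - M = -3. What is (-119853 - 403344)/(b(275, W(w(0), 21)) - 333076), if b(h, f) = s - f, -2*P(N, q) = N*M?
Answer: 2092788/1331945 ≈ 1.5712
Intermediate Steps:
M = 6 (M = 3 - 1*(-3) = 3 + 3 = 6)
W(j, t) = -j/4
P(N, q) = -3*N (P(N, q) = -N*6/2 = -3*N)
s = 90 (s = (-3*(-2))*(11 + 4) = 6*15 = 90)
b(h, f) = 90 - f
(-119853 - 403344)/(b(275, W(w(0), 21)) - 333076) = (-119853 - 403344)/((90 - (-1)*(-1)/4) - 333076) = -523197/((90 - 1*¼) - 333076) = -523197/((90 - ¼) - 333076) = -523197/(359/4 - 333076) = -523197/(-1331945/4) = -523197*(-4/1331945) = 2092788/1331945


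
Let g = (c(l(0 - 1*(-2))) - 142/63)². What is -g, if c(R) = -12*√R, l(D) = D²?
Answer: -2735716/3969 ≈ -689.27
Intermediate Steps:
g = 2735716/3969 (g = (-12*√((0 - 1*(-2))²) - 142/63)² = (-12*√((0 + 2)²) - 142*1/63)² = (-12*√(2²) - 142/63)² = (-12*√4 - 142/63)² = (-12*2 - 142/63)² = (-24 - 142/63)² = (-1654/63)² = 2735716/3969 ≈ 689.27)
-g = -1*2735716/3969 = -2735716/3969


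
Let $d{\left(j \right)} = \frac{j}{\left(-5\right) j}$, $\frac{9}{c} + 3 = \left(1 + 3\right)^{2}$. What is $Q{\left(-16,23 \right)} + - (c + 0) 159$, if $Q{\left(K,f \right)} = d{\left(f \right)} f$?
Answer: $- \frac{7454}{65} \approx -114.68$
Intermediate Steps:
$c = \frac{9}{13}$ ($c = \frac{9}{-3 + \left(1 + 3\right)^{2}} = \frac{9}{-3 + 4^{2}} = \frac{9}{-3 + 16} = \frac{9}{13} \approx 0.69231$)
$d{\left(j \right)} = - \frac{1}{5}$ ($d{\left(j \right)} = j \left(- \frac{1}{5 j}\right) = - \frac{1}{5}$)
$Q{\left(K,f \right)} = - \frac{f}{5}$
$Q{\left(-16,23 \right)} + - (c + 0) 159 = \left(- \frac{1}{5}\right) 23 + - (\frac{9}{13} + 0) 159 = - \frac{23}{5} + \left(-1\right) \frac{9}{13} \cdot 159 = - \frac{23}{5} - \frac{1431}{13} = - \frac{7454}{65}$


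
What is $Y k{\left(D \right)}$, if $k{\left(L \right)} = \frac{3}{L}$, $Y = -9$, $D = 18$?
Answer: $- \frac{3}{2} \approx -1.5$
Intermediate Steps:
$Y k{\left(D \right)} = - 9 \cdot \frac{3}{18} = - 9 \cdot 3 \cdot \frac{1}{18} = \left(-9\right) \frac{1}{6} = - \frac{3}{2}$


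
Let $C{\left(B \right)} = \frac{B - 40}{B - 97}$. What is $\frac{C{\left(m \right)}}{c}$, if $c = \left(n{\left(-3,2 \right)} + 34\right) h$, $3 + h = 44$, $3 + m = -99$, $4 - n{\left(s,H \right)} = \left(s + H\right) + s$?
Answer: $\frac{71}{171339} \approx 0.00041438$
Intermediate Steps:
$n{\left(s,H \right)} = 4 - H - 2 s$ ($n{\left(s,H \right)} = 4 - \left(\left(s + H\right) + s\right) = 4 - \left(\left(H + s\right) + s\right) = 4 - \left(H + 2 s\right) = 4 - H - 2 s$)
$m = -102$ ($m = -3 - 99 = -102$)
$h = 41$ ($h = -3 + 44 = 41$)
$c = 1722$ ($c = \left(\left(4 - 2 - -6\right) + 34\right) 41 = \left(\left(4 - 2 + 6\right) + 34\right) 41 = \left(8 + 34\right) 41 = 42 \cdot 41 = 1722$)
$C{\left(B \right)} = \frac{-40 + B}{-97 + B}$
$\frac{C{\left(m \right)}}{c} = \frac{\frac{1}{-97 - 102} \left(-40 - 102\right)}{1722} = \frac{1}{-199} \left(-142\right) \frac{1}{1722} = \left(- \frac{1}{199}\right) \left(-142\right) \frac{1}{1722} = \frac{142}{199} \cdot \frac{1}{1722} = \frac{71}{171339}$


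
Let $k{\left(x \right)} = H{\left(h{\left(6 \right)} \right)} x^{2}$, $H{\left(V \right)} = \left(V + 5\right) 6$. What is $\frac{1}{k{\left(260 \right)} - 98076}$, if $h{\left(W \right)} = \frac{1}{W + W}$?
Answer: $\frac{1}{1963724} \approx 5.0924 \cdot 10^{-7}$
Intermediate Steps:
$h{\left(W \right)} = \frac{1}{2 W}$
$H{\left(V \right)} = 30 + 6 V$ ($H{\left(V \right)} = \left(5 + V\right) 6 = 30 + 6 V$)
$k{\left(x \right)} = \frac{61 x^{2}}{2}$ ($k{\left(x \right)} = \left(30 + 6 \frac{1}{2 \cdot 6}\right) x^{2} = \left(30 + 6 \cdot \frac{1}{2} \cdot \frac{1}{6}\right) x^{2} = \left(30 + 6 \cdot \frac{1}{12}\right) x^{2} = \left(30 + \frac{1}{2}\right) x^{2} = \frac{61 x^{2}}{2}$)
$\frac{1}{k{\left(260 \right)} - 98076} = \frac{1}{\frac{61 \cdot 260^{2}}{2} - 98076} = \frac{1}{\frac{61}{2} \cdot 67600 - 98076} = \frac{1}{2061800 - 98076} = \frac{1}{1963724}$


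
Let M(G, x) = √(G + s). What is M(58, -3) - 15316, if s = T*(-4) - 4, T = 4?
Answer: -15316 + √38 ≈ -15310.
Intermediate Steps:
s = -20 (s = 4*(-4) - 4 = -16 - 4 = -20)
M(G, x) = √(-20 + G) (M(G, x) = √(G - 20) = √(-20 + G))
M(58, -3) - 15316 = √(-20 + 58) - 15316 = √38 - 15316 = -15316 + √38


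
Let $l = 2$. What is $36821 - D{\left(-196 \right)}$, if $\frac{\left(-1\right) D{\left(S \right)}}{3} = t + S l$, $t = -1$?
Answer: $35642$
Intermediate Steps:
$D{\left(S \right)} = 3 - 6 S$ ($D{\left(S \right)} = - 3 \left(-1 + S 2\right) = - 3 \left(-1 + 2 S\right) = 3 - 6 S$)
$36821 - D{\left(-196 \right)} = 36821 - \left(3 - -1176\right) = 36821 - \left(3 + 1176\right) = 36821 - 1179 = 35642$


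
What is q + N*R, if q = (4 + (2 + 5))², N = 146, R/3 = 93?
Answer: 40855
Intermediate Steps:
R = 279 (R = 3*93 = 279)
q = 121 (q = (4 + 7)² = 11² = 121)
q + N*R = 121 + 146*279 = 121 + 40734 = 40855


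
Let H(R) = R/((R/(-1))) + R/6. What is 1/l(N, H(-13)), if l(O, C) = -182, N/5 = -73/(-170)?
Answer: -1/182 ≈ -0.0054945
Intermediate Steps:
N = 73/34 (N = 5*(-73/(-170)) = 5*(-73*(-1/170)) = 5*(73/170) = 73/34 ≈ 2.1471)
H(R) = -1 + R/6 (H(R) = R/((R*(-1))) + R*(1/6) = R/((-R)) + R/6 = R*(-1/R) + R/6 = -1 + R/6)
1/l(N, H(-13)) = 1/(-182) = -1/182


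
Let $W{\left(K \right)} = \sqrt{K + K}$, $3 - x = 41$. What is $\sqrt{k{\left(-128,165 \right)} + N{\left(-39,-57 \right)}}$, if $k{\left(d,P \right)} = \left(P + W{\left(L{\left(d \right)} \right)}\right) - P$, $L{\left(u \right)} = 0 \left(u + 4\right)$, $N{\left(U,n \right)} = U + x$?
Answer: $i \sqrt{77} \approx 8.775 i$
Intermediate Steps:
$x = -38$ ($x = 3 - 41 = -38$)
$N{\left(U,n \right)} = -38 + U$ ($N{\left(U,n \right)} = U - 38 = -38 + U$)
$L{\left(u \right)} = 0$ ($L{\left(u \right)} = 0 \left(4 + u\right) = 0$)
$W{\left(K \right)} = \sqrt{2} \sqrt{K}$ ($W{\left(K \right)} = \sqrt{2 K} = \sqrt{2} \sqrt{K}$)
$k{\left(d,P \right)} = 0$ ($k{\left(d,P \right)} = \left(P + \sqrt{2} \sqrt{0}\right) - P = \left(P + \sqrt{2} \cdot 0\right) - P = \left(P + 0\right) - P = P - P = 0$)
$\sqrt{k{\left(-128,165 \right)} + N{\left(-39,-57 \right)}} = \sqrt{0 - 77} = \sqrt{-77} = i \sqrt{77}$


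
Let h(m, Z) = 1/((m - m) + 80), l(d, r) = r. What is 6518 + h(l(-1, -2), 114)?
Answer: 521441/80 ≈ 6518.0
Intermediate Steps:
h(m, Z) = 1/80 (h(m, Z) = 1/(0 + 80) = 1/80)
6518 + h(l(-1, -2), 114) = 6518 + 1/80 = 521441/80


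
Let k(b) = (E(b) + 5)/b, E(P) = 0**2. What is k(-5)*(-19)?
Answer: 19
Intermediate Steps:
E(P) = 0
k(b) = 5/b (k(b) = (0 + 5)/b = 5/b)
k(-5)*(-19) = (5/(-5))*(-19) = (5*(-1/5))*(-19) = -1*(-19) = 19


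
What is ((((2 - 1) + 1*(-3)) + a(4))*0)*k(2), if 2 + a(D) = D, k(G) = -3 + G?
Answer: 0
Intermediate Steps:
a(D) = -2 + D
((((2 - 1) + 1*(-3)) + a(4))*0)*k(2) = ((((2 - 1) + 1*(-3)) + (-2 + 4))*0)*(-3 + 2) = (((1 - 3) + 2)*0)*(-1) = ((-2 + 2)*0)*(-1) = (0*0)*(-1) = 0*(-1) = 0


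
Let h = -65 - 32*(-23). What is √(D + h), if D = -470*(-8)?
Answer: √4431 ≈ 66.566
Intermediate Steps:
h = 671 (h = -65 + 736 = 671)
D = 3760
√(D + h) = √(3760 + 671) = √4431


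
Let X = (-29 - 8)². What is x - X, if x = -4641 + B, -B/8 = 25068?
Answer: -206554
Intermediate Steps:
B = -200544 (B = -8*25068 = -200544)
x = -205185 (x = -4641 - 200544 = -205185)
X = 1369 (X = (-37)² = 1369)
x - X = -205185 - 1*1369 = -205185 - 1369 = -206554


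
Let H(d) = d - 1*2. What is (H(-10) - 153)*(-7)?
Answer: 1155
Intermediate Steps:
H(d) = -2 + d (H(d) = d - 2 = -2 + d)
(H(-10) - 153)*(-7) = ((-2 - 10) - 153)*(-7) = (-12 - 153)*(-7) = -165*(-7) = 1155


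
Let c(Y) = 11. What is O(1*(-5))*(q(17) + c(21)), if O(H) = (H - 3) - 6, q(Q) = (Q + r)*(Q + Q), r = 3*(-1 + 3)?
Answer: -11102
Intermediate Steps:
r = 6 (r = 3*2 = 6)
q(Q) = 2*Q*(6 + Q) (q(Q) = (Q + 6)*(Q + Q) = (6 + Q)*(2*Q) = 2*Q*(6 + Q))
O(H) = -9 + H (O(H) = (-3 + H) - 6 = -9 + H)
O(1*(-5))*(q(17) + c(21)) = (-9 + 1*(-5))*(2*17*(6 + 17) + 11) = (-9 - 5)*(2*17*23 + 11) = -14*(782 + 11) = -14*793 = -11102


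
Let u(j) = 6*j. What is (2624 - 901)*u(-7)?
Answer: -72366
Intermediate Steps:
(2624 - 901)*u(-7) = (2624 - 901)*(6*(-7)) = 1723*(-42) = -72366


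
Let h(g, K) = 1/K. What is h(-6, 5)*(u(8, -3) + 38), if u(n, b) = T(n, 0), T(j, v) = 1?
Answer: 39/5 ≈ 7.8000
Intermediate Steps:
u(n, b) = 1
h(-6, 5)*(u(8, -3) + 38) = (1 + 38)/5 = (1/5)*39 = 39/5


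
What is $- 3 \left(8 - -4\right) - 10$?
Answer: $-46$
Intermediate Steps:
$- 3 \left(8 - -4\right) - 10 = - 3 \left(8 + 4\right) - 10 = \left(-3\right) 12 - 10 = -36 - 10 = -46$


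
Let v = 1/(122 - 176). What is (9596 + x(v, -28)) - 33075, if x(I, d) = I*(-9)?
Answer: -140873/6 ≈ -23479.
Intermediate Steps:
v = -1/54 (v = 1/(-54) = -1/54 ≈ -0.018519)
x(I, d) = -9*I
(9596 + x(v, -28)) - 33075 = (9596 - 9*(-1/54)) - 33075 = (9596 + 1/6) - 33075 = 57577/6 - 33075 = -140873/6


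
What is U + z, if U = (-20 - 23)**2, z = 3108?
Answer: 4957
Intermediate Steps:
U = 1849 (U = (-43)**2 = 1849)
U + z = 1849 + 3108 = 4957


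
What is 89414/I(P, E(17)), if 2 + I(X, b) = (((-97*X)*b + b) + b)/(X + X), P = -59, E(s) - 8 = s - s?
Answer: -2637713/11509 ≈ -229.19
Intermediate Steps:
E(s) = 8 (E(s) = 8 + (s - s) = 8 + 0 = 8)
I(X, b) = -2 + (2*b - 97*X*b)/(2*X) (I(X, b) = -2 + (((-97*X)*b + b) + b)/(X + X) = -2 + ((-97*X*b + b) + b)/((2*X)) = -2 + ((b - 97*X*b) + b)*(1/(2*X)) = -2 + (2*b - 97*X*b)*(1/(2*X)) = -2 + (2*b - 97*X*b)/(2*X))
89414/I(P, E(17)) = 89414/(-2 - 97/2*8 + 8/(-59)) = 89414/(-2 - 388 + 8*(-1/59)) = 89414/(-2 - 388 - 8/59) = 89414/(-23018/59) = 89414*(-59/23018) = -2637713/11509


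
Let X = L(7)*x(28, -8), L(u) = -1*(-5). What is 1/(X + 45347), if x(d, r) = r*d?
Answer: 1/44227 ≈ 2.2611e-5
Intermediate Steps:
x(d, r) = d*r
L(u) = 5
X = -1120 (X = 5*(28*(-8)) = 5*(-224) = -1120)
1/(X + 45347) = 1/(-1120 + 45347) = 1/44227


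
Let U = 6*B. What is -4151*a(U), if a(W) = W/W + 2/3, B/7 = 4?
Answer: -20755/3 ≈ -6918.3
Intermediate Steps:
B = 28 (B = 7*4 = 28)
U = 168 (U = 6*28 = 168)
a(W) = 5/3 (a(W) = 1 + 2*(1/3) = 1 + 2/3 = 5/3)
-4151*a(U) = -4151*5/3 = -20755/3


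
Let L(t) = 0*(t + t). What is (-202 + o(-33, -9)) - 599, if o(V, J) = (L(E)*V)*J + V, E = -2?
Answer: -834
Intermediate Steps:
L(t) = 0 (L(t) = 0*(2*t) = 0)
o(V, J) = V (o(V, J) = (0*V)*J + V = 0*J + V = 0 + V = V)
(-202 + o(-33, -9)) - 599 = (-202 - 33) - 599 = -235 - 599 = -834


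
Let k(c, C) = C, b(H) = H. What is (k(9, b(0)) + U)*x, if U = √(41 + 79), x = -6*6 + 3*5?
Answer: -42*√30 ≈ -230.04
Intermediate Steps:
x = -21 (x = -36 + 15 = -21)
U = 2*√30 (U = √120 = 2*√30 ≈ 10.954)
(k(9, b(0)) + U)*x = (0 + 2*√30)*(-21) = (2*√30)*(-21) = -42*√30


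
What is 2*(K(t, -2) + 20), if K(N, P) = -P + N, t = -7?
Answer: 30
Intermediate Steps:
K(N, P) = N - P
2*(K(t, -2) + 20) = 2*((-7 - 1*(-2)) + 20) = 2*((-7 + 2) + 20) = 2*(-5 + 20) = 2*15 = 30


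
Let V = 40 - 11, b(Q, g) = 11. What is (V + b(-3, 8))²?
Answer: 1600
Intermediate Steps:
V = 29
(V + b(-3, 8))² = (29 + 11)² = 40² = 1600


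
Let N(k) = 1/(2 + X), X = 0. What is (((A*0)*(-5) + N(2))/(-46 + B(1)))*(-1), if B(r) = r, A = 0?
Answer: 1/90 ≈ 0.011111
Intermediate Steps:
N(k) = ½ (N(k) = 1/(2 + 0) = 1/2 = ½)
(((A*0)*(-5) + N(2))/(-46 + B(1)))*(-1) = (((0*0)*(-5) + ½)/(-46 + 1))*(-1) = ((0*(-5) + ½)/(-45))*(-1) = ((0 + ½)*(-1/45))*(-1) = ((½)*(-1/45))*(-1) = -1/90*(-1) = 1/90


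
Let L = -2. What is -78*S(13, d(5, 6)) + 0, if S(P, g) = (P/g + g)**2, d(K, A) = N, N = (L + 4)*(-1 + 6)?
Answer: -497991/50 ≈ -9959.8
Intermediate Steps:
N = 10 (N = (-2 + 4)*(-1 + 6) = 2*5 = 10)
d(K, A) = 10
S(P, g) = (g + P/g)**2
-78*S(13, d(5, 6)) + 0 = -78*(13 + 10**2)**2/10**2 + 0 = -39*(13 + 100)**2/50 + 0 = -39*113**2/50 + 0 = -39*12769/50 + 0 = -78*12769/100 + 0 = -497991/50 + 0 = -497991/50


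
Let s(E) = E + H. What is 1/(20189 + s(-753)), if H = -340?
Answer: 1/19096 ≈ 5.2367e-5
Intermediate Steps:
s(E) = -340 + E (s(E) = E - 340 = -340 + E)
1/(20189 + s(-753)) = 1/(20189 + (-340 - 753)) = 1/(20189 - 1093) = 1/19096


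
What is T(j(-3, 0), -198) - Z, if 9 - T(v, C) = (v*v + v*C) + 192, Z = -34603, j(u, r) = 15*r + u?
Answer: 33817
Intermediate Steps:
j(u, r) = u + 15*r
T(v, C) = -183 - v**2 - C*v (T(v, C) = 9 - ((v*v + v*C) + 192) = 9 - ((v**2 + C*v) + 192) = 9 - (192 + v**2 + C*v) = 9 + (-192 - v**2 - C*v) = -183 - v**2 - C*v)
T(j(-3, 0), -198) - Z = (-183 - (-3 + 15*0)**2 - 1*(-198)*(-3 + 15*0)) - 1*(-34603) = (-183 - (-3 + 0)**2 - 1*(-198)*(-3 + 0)) + 34603 = (-183 - 1*(-3)**2 - 1*(-198)*(-3)) + 34603 = (-183 - 1*9 - 594) + 34603 = (-183 - 9 - 594) + 34603 = -786 + 34603 = 33817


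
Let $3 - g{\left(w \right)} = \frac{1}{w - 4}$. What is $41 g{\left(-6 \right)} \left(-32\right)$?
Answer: $- \frac{20336}{5} \approx -4067.2$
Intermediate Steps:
$g{\left(w \right)} = 3 - \frac{1}{-4 + w}$ ($g{\left(w \right)} = 3 - \frac{1}{w - 4} = 3 - \frac{1}{-4 + w}$)
$41 g{\left(-6 \right)} \left(-32\right) = 41 \frac{-13 + 3 \left(-6\right)}{-4 - 6} \left(-32\right) = 41 \frac{-13 - 18}{-10} \left(-32\right) = 41 \left(\left(- \frac{1}{10}\right) \left(-31\right)\right) \left(-32\right) = 41 \cdot \frac{31}{10} \left(-32\right) = \frac{1271}{10} \left(-32\right) = - \frac{20336}{5}$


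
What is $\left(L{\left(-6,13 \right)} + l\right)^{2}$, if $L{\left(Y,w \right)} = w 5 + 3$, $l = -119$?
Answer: $2601$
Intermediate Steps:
$L{\left(Y,w \right)} = 3 + 5 w$ ($L{\left(Y,w \right)} = 5 w + 3 = 3 + 5 w$)
$\left(L{\left(-6,13 \right)} + l\right)^{2} = \left(\left(3 + 5 \cdot 13\right) - 119\right)^{2} = \left(\left(3 + 65\right) - 119\right)^{2} = \left(68 - 119\right)^{2} = \left(-51\right)^{2} = 2601$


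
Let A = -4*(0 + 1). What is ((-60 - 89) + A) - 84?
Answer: -237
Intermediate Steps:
A = -4 (A = -4*1 = -4)
((-60 - 89) + A) - 84 = ((-60 - 89) - 4) - 84 = (-149 - 4) - 84 = -153 - 84 = -237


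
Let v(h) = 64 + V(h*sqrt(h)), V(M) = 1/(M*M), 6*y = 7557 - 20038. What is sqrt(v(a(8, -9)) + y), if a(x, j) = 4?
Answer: I*sqrt(1161303)/24 ≈ 44.902*I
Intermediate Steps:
y = -12481/6 (y = (7557 - 20038)/6 = (1/6)*(-12481) = -12481/6 ≈ -2080.2)
V(M) = M**(-2)
v(h) = 64 + h**(-3) (v(h) = 64 + (h*sqrt(h))**(-2) = 64 + (h**(3/2))**(-2) = 64 + h**(-3))
sqrt(v(a(8, -9)) + y) = sqrt((64 + 4**(-3)) - 12481/6) = sqrt((64 + 1/64) - 12481/6) = sqrt(4097/64 - 12481/6) = sqrt(-387101/192) = I*sqrt(1161303)/24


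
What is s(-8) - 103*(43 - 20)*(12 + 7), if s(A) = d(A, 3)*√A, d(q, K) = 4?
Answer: -45011 + 8*I*√2 ≈ -45011.0 + 11.314*I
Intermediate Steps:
s(A) = 4*√A
s(-8) - 103*(43 - 20)*(12 + 7) = 4*√(-8) - 103*(43 - 20)*(12 + 7) = 4*(2*I*√2) - 2369*19 = 8*I*√2 - 103*437 = 8*I*√2 - 45011 = -45011 + 8*I*√2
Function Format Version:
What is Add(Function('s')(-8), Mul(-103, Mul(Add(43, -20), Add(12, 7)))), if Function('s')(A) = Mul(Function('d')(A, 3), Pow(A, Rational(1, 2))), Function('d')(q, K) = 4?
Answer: Add(-45011, Mul(8, I, Pow(2, Rational(1, 2)))) ≈ Add(-45011., Mul(11.314, I))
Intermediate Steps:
Function('s')(A) = Mul(4, Pow(A, Rational(1, 2)))
Add(Function('s')(-8), Mul(-103, Mul(Add(43, -20), Add(12, 7)))) = Add(Mul(4, Pow(-8, Rational(1, 2))), Mul(-103, Mul(Add(43, -20), Add(12, 7)))) = Add(Mul(4, Mul(2, I, Pow(2, Rational(1, 2)))), Mul(-103, Mul(23, 19))) = Add(Mul(8, I, Pow(2, Rational(1, 2))), Mul(-103, 437)) = Add(Mul(8, I, Pow(2, Rational(1, 2))), -45011) = Add(-45011, Mul(8, I, Pow(2, Rational(1, 2))))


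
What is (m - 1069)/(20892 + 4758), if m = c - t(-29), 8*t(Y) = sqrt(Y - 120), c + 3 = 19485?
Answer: 18413/25650 - I*sqrt(149)/205200 ≈ 0.71786 - 5.9486e-5*I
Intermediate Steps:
c = 19482 (c = -3 + 19485 = 19482)
t(Y) = sqrt(-120 + Y)/8 (t(Y) = sqrt(Y - 120)/8 = sqrt(-120 + Y)/8)
m = 19482 - I*sqrt(149)/8 (m = 19482 - sqrt(-120 - 29)/8 = 19482 - sqrt(-149)/8 = 19482 - I*sqrt(149)/8 ≈ 19482.0 - 1.5258*I)
(m - 1069)/(20892 + 4758) = ((19482 - I*sqrt(149)/8) - 1069)/(20892 + 4758) = (18413 - I*sqrt(149)/8)/25650 = (18413 - I*sqrt(149)/8)*(1/25650) = 18413/25650 - I*sqrt(149)/205200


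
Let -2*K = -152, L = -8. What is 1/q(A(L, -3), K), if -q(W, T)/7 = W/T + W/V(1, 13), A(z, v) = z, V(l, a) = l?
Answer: 19/1078 ≈ 0.017625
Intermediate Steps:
K = 76 (K = -½*(-152) = 76)
q(W, T) = -7*W - 7*W/T (q(W, T) = -7*(W/T + W/1) = -7*(W/T + W*1) = -7*(W/T + W) = -7*(W + W/T) = -7*W - 7*W/T)
1/q(A(L, -3), K) = 1/(7*(-8)*(-1 - 1*76)/76) = 1/(7*(-8)*(1/76)*(-1 - 76)) = 1/(7*(-8)*(1/76)*(-77)) = 1/(1078/19) = 19/1078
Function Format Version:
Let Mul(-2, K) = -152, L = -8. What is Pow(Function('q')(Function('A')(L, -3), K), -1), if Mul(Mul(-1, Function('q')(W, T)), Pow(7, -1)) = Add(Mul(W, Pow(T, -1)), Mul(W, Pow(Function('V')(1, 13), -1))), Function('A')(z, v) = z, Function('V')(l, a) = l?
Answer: Rational(19, 1078) ≈ 0.017625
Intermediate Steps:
K = 76 (K = Mul(Rational(-1, 2), -152) = 76)
Function('q')(W, T) = Add(Mul(-7, W), Mul(-7, W, Pow(T, -1))) (Function('q')(W, T) = Mul(-7, Add(Mul(W, Pow(T, -1)), Mul(W, Pow(1, -1)))) = Mul(-7, Add(Mul(W, Pow(T, -1)), Mul(W, 1))) = Mul(-7, Add(Mul(W, Pow(T, -1)), W)) = Mul(-7, Add(W, Mul(W, Pow(T, -1)))) = Add(Mul(-7, W), Mul(-7, W, Pow(T, -1))))
Pow(Function('q')(Function('A')(L, -3), K), -1) = Pow(Mul(7, -8, Pow(76, -1), Add(-1, Mul(-1, 76))), -1) = Pow(Mul(7, -8, Rational(1, 76), Add(-1, -76)), -1) = Pow(Mul(7, -8, Rational(1, 76), -77), -1) = Pow(Rational(1078, 19), -1) = Rational(19, 1078)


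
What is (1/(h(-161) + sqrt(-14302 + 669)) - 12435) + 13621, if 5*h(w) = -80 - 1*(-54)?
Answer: 405020056/341501 - 25*I*sqrt(13633)/341501 ≈ 1186.0 - 0.0085476*I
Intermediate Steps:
h(w) = -26/5 (h(w) = (-80 - 1*(-54))/5 = (-80 + 54)/5 = (1/5)*(-26) = -26/5)
(1/(h(-161) + sqrt(-14302 + 669)) - 12435) + 13621 = (1/(-26/5 + sqrt(-14302 + 669)) - 12435) + 13621 = (1/(-26/5 + sqrt(-13633)) - 12435) + 13621 = (1/(-26/5 + I*sqrt(13633)) - 12435) + 13621 = (-12435 + 1/(-26/5 + I*sqrt(13633))) + 13621 = 1186 + 1/(-26/5 + I*sqrt(13633))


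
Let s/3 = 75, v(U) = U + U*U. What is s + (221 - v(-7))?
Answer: 404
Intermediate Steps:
v(U) = U + U²
s = 225 (s = 3*75 = 225)
s + (221 - v(-7)) = 225 + (221 - (-7)*(1 - 7)) = 225 + (221 - (-7)*(-6)) = 225 + (221 - 1*42) = 225 + (221 - 42) = 225 + 179 = 404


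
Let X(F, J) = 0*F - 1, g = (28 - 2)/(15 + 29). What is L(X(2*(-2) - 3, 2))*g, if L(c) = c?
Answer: -13/22 ≈ -0.59091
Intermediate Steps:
g = 13/22 (g = 26/44 = 26*(1/44) = 13/22 ≈ 0.59091)
X(F, J) = -1 (X(F, J) = 0 - 1 = -1)
L(X(2*(-2) - 3, 2))*g = -1*13/22 = -13/22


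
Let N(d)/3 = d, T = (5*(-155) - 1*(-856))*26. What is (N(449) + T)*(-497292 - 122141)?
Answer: -2138902149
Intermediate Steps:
T = 2106 (T = (-775 + 856)*26 = 81*26 = 2106)
N(d) = 3*d
(N(449) + T)*(-497292 - 122141) = (3*449 + 2106)*(-497292 - 122141) = (1347 + 2106)*(-619433) = 3453*(-619433) = -2138902149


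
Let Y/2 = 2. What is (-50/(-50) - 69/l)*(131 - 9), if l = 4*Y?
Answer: -3233/8 ≈ -404.13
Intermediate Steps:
Y = 4 (Y = 2*2 = 4)
l = 16 (l = 4*4 = 16)
(-50/(-50) - 69/l)*(131 - 9) = (-50/(-50) - 69/16)*(131 - 9) = (-50*(-1/50) - 69*1/16)*122 = (1 - 69/16)*122 = -53/16*122 = -3233/8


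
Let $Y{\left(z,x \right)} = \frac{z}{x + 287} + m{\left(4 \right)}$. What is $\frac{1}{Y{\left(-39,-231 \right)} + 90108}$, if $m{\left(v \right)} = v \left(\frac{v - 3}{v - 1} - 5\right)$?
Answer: $\frac{168}{15134891} \approx 1.11 \cdot 10^{-5}$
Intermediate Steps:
$m{\left(v \right)} = v \left(-5 + \frac{-3 + v}{-1 + v}\right)$ ($m{\left(v \right)} = v \left(\frac{-3 + v}{-1 + v} - 5\right) = v \left(-5 + \frac{-3 + v}{-1 + v}\right)$)
$Y{\left(z,x \right)} = - \frac{56}{3} + \frac{z}{287 + x}$ ($Y{\left(z,x \right)} = \frac{z}{x + 287} + 2 \cdot 4 \frac{1}{-1 + 4} \left(1 - 8\right) = \frac{z}{287 + x} + 2 \cdot 4 \cdot \frac{1}{3} \left(1 - 8\right) = \frac{z}{287 + x} + 2 \cdot 4 \cdot \frac{1}{3} \left(-7\right) = \frac{z}{287 + x} - \frac{56}{3} = - \frac{56}{3} + \frac{z}{287 + x}$)
$\frac{1}{Y{\left(-39,-231 \right)} + 90108} = \frac{1}{\frac{-16072 - -12936 + 3 \left(-39\right)}{3 \left(287 - 231\right)} + 90108} = \frac{1}{\frac{-16072 + 12936 - 117}{3 \cdot 56} + 90108} = \frac{1}{\frac{1}{3} \cdot \frac{1}{56} \left(-3253\right) + 90108} = \frac{1}{- \frac{3253}{168} + 90108} = \frac{1}{\frac{15134891}{168}} = \frac{168}{15134891}$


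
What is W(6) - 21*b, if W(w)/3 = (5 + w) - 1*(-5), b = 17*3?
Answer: -1023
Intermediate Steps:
b = 51
W(w) = 30 + 3*w (W(w) = 3*((5 + w) - 1*(-5)) = 3*((5 + w) + 5) = 3*(10 + w) = 30 + 3*w)
W(6) - 21*b = (30 + 3*6) - 21*51 = (30 + 18) - 1071 = 48 - 1071 = -1023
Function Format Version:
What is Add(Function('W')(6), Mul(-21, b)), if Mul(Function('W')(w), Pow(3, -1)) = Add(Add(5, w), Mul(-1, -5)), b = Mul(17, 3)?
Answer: -1023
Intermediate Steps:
b = 51
Function('W')(w) = Add(30, Mul(3, w)) (Function('W')(w) = Mul(3, Add(Add(5, w), Mul(-1, -5))) = Mul(3, Add(Add(5, w), 5)) = Mul(3, Add(10, w)) = Add(30, Mul(3, w)))
Add(Function('W')(6), Mul(-21, b)) = Add(Add(30, Mul(3, 6)), Mul(-21, 51)) = Add(Add(30, 18), -1071) = Add(48, -1071) = -1023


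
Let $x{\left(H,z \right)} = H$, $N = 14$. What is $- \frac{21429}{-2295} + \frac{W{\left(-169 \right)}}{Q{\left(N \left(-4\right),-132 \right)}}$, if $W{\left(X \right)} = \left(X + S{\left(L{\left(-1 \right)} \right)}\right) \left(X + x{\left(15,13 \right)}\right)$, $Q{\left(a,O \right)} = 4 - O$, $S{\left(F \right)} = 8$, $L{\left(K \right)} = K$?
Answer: $\frac{195479}{1020} \approx 191.65$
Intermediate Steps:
$W{\left(X \right)} = \left(8 + X\right) \left(15 + X\right)$ ($W{\left(X \right)} = \left(X + 8\right) \left(X + 15\right) = \left(8 + X\right) \left(15 + X\right)$)
$- \frac{21429}{-2295} + \frac{W{\left(-169 \right)}}{Q{\left(N \left(-4\right),-132 \right)}} = - \frac{21429}{-2295} + \frac{120 + \left(-169\right)^{2} + 23 \left(-169\right)}{4 - -132} = \left(-21429\right) \left(- \frac{1}{2295}\right) + \frac{120 + 28561 - 3887}{4 + 132} = \frac{2381}{255} + \frac{24794}{136} = \frac{2381}{255} + 24794 \cdot \frac{1}{136} = \frac{2381}{255} + \frac{12397}{68} = \frac{195479}{1020}$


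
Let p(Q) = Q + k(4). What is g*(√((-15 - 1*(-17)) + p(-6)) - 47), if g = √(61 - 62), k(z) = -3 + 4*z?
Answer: -44*I ≈ -44.0*I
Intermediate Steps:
g = I (g = √(-1) = I ≈ 1.0*I)
p(Q) = 13 + Q (p(Q) = Q + (-3 + 4*4) = Q + (-3 + 16) = Q + 13 = 13 + Q)
g*(√((-15 - 1*(-17)) + p(-6)) - 47) = I*(√((-15 - 1*(-17)) + (13 - 6)) - 47) = I*(√((-15 + 17) + 7) - 47) = I*(√(2 + 7) - 47) = I*(√9 - 47) = I*(3 - 47) = I*(-44) = -44*I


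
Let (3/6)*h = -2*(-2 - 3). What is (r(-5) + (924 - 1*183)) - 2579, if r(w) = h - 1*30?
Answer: -1848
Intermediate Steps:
h = 20 (h = 2*(-2*(-2 - 3)) = 2*(-2*(-5)) = 2*10 = 20)
r(w) = -10 (r(w) = 20 - 1*30 = 20 - 30 = -10)
(r(-5) + (924 - 1*183)) - 2579 = (-10 + (924 - 1*183)) - 2579 = (-10 + (924 - 183)) - 2579 = (-10 + 741) - 2579 = 731 - 2579 = -1848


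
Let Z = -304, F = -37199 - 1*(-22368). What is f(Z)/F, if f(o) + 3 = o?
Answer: 307/14831 ≈ 0.020700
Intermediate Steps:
F = -14831 (F = -37199 + 22368 = -14831)
f(o) = -3 + o
f(Z)/F = (-3 - 304)/(-14831) = -307*(-1/14831) = 307/14831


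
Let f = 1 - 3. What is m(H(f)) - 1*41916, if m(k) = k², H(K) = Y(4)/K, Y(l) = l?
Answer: -41912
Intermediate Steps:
f = -2
H(K) = 4/K
m(H(f)) - 1*41916 = (4/(-2))² - 1*41916 = (4*(-½))² - 41916 = (-2)² - 41916 = 4 - 41916 = -41912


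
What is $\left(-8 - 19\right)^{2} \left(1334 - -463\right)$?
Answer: $1310013$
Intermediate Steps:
$\left(-8 - 19\right)^{2} \left(1334 - -463\right) = \left(-27\right)^{2} \left(1334 + \left(-3 + 466\right)\right) = 729 \left(1334 + 463\right) = 729 \cdot 1797 = 1310013$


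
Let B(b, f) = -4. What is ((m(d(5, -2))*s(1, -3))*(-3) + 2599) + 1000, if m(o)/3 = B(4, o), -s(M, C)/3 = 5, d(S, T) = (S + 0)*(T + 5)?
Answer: 3059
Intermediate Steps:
d(S, T) = S*(5 + T)
s(M, C) = -15 (s(M, C) = -3*5 = -15)
m(o) = -12 (m(o) = 3*(-4) = -12)
((m(d(5, -2))*s(1, -3))*(-3) + 2599) + 1000 = (-12*(-15)*(-3) + 2599) + 1000 = (180*(-3) + 2599) + 1000 = (-540 + 2599) + 1000 = 2059 + 1000 = 3059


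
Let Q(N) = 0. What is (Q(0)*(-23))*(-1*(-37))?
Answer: 0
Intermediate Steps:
(Q(0)*(-23))*(-1*(-37)) = (0*(-23))*(-1*(-37)) = 0*37 = 0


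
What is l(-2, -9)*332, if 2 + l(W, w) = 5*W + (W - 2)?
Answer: -5312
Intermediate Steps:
l(W, w) = -4 + 6*W (l(W, w) = -2 + (5*W + (W - 2)) = -2 + (5*W + (-2 + W)) = -2 + (-2 + 6*W) = -4 + 6*W)
l(-2, -9)*332 = (-4 + 6*(-2))*332 = (-4 - 12)*332 = -16*332 = -5312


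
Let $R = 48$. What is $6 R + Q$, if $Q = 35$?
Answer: $323$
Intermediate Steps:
$6 R + Q = 6 \cdot 48 + 35 = 288 + 35 = 323$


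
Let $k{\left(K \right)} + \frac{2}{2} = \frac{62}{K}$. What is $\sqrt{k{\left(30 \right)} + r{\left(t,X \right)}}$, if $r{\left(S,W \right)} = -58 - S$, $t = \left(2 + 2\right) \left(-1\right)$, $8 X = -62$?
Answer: $\frac{i \sqrt{11910}}{15} \approx 7.2755 i$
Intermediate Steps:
$X = - \frac{31}{4}$ ($X = \frac{1}{8} \left(-62\right) = - \frac{31}{4} \approx -7.75$)
$t = -4$ ($t = 4 \left(-1\right) = -4$)
$k{\left(K \right)} = -1 + \frac{62}{K}$
$\sqrt{k{\left(30 \right)} + r{\left(t,X \right)}} = \sqrt{\frac{62 - 30}{30} - 54} = \sqrt{\frac{62 - 30}{30} + \left(-58 + 4\right)} = \sqrt{\frac{1}{30} \cdot 32 - 54} = \sqrt{\frac{16}{15} - 54} = \sqrt{- \frac{794}{15}} = \frac{i \sqrt{11910}}{15}$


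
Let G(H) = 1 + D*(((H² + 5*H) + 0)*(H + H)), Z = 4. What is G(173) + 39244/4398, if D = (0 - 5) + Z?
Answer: -23429716255/2199 ≈ -1.0655e+7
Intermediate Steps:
D = -1 (D = (0 - 5) + 4 = -5 + 4 = -1)
G(H) = 1 - 2*H*(H² + 5*H) (G(H) = 1 - ((H² + 5*H) + 0)*(H + H) = 1 - (H² + 5*H)*2*H = 1 - 2*H*(H² + 5*H))
G(173) + 39244/4398 = (1 - 10*173² - 2*173³) + 39244/4398 = (1 - 10*29929 - 2*5177717) + 39244*(1/4398) = (1 - 299290 - 10355434) + 19622/2199 = -10654723 + 19622/2199 = -23429716255/2199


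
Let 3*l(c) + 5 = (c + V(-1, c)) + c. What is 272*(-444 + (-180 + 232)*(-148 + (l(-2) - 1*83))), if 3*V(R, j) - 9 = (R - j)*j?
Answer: -30775168/9 ≈ -3.4195e+6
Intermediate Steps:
V(R, j) = 3 + j*(R - j)/3 (V(R, j) = 3 + ((R - j)*j)/3 = 3 + (j*(R - j))/3 = 3 + j*(R - j)/3)
l(c) = -⅔ - c²/9 + 5*c/9 (l(c) = -5/3 + ((c + (3 - c²/3 + (⅓)*(-1)*c)) + c)/3 = -5/3 + ((c + (3 - c²/3 - c/3)) + c)/3 = -5/3 + ((c + (3 - c/3 - c²/3)) + c)/3 = -5/3 + ((3 - c²/3 + 2*c/3) + c)/3 = -5/3 + (3 - c²/3 + 5*c/3)/3 = -5/3 + (1 - c²/9 + 5*c/9) = -⅔ - c²/9 + 5*c/9)
272*(-444 + (-180 + 232)*(-148 + (l(-2) - 1*83))) = 272*(-444 + (-180 + 232)*(-148 + ((-⅔ - ⅑*(-2)² + (5/9)*(-2)) - 1*83))) = 272*(-444 + 52*(-148 + ((-⅔ - ⅑*4 - 10/9) - 83))) = 272*(-444 + 52*(-148 + ((-⅔ - 4/9 - 10/9) - 83))) = 272*(-444 + 52*(-148 + (-20/9 - 83))) = 272*(-444 + 52*(-148 - 767/9)) = 272*(-444 + 52*(-2099/9)) = 272*(-444 - 109148/9) = 272*(-113144/9) = -30775168/9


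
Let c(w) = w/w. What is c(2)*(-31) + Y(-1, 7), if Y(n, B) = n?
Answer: -32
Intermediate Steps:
c(w) = 1
c(2)*(-31) + Y(-1, 7) = 1*(-31) - 1 = -31 - 1 = -32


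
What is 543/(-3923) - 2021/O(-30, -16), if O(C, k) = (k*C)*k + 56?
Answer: 3788551/29908952 ≈ 0.12667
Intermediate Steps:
O(C, k) = 56 + C*k**2 (O(C, k) = (C*k)*k + 56 = C*k**2 + 56 = 56 + C*k**2)
543/(-3923) - 2021/O(-30, -16) = 543/(-3923) - 2021/(56 - 30*(-16)**2) = 543*(-1/3923) - 2021/(56 - 30*256) = -543/3923 - 2021/(56 - 7680) = -543/3923 - 2021/(-7624) = -543/3923 - 2021*(-1/7624) = -543/3923 + 2021/7624 = 3788551/29908952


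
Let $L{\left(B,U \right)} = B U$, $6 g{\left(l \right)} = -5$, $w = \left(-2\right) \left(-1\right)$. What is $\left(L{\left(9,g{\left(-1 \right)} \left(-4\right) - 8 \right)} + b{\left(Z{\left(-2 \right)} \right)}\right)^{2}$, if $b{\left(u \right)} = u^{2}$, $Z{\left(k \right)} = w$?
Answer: $1444$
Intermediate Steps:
$w = 2$
$Z{\left(k \right)} = 2$
$g{\left(l \right)} = - \frac{5}{6}$ ($g{\left(l \right)} = \frac{1}{6} \left(-5\right) = - \frac{5}{6}$)
$\left(L{\left(9,g{\left(-1 \right)} \left(-4\right) - 8 \right)} + b{\left(Z{\left(-2 \right)} \right)}\right)^{2} = \left(9 \left(\left(- \frac{5}{6}\right) \left(-4\right) - 8\right) + 2^{2}\right)^{2} = \left(9 \left(\frac{10}{3} - 8\right) + 4\right)^{2} = \left(9 \left(- \frac{14}{3}\right) + 4\right)^{2} = \left(-42 + 4\right)^{2} = \left(-38\right)^{2} = 1444$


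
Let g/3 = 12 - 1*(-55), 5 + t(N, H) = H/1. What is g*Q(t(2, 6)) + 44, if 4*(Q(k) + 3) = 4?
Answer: -358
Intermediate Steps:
t(N, H) = -5 + H (t(N, H) = -5 + H/1 = -5 + H*1 = -5 + H)
Q(k) = -2 (Q(k) = -3 + (1/4)*4 = -3 + 1 = -2)
g = 201 (g = 3*(12 - 1*(-55)) = 3*(12 + 55) = 3*67 = 201)
g*Q(t(2, 6)) + 44 = 201*(-2) + 44 = -402 + 44 = -358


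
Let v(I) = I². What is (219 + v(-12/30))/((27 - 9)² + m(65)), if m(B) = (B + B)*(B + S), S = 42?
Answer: 5479/355850 ≈ 0.015397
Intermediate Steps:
m(B) = 2*B*(42 + B) (m(B) = (B + B)*(B + 42) = (2*B)*(42 + B) = 2*B*(42 + B))
(219 + v(-12/30))/((27 - 9)² + m(65)) = (219 + (-12/30)²)/((27 - 9)² + 2*65*(42 + 65)) = (219 + (-12*1/30)²)/(18² + 2*65*107) = (219 + (-⅖)²)/(324 + 13910) = (219 + 4/25)/14234 = (5479/25)*(1/14234) = 5479/355850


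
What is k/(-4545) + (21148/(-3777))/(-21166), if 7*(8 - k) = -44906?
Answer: -598961415844/423902964555 ≈ -1.4130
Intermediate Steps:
k = 44962/7 (k = 8 - ⅐*(-44906) = 8 + 44906/7 = 44962/7 ≈ 6423.1)
k/(-4545) + (21148/(-3777))/(-21166) = (44962/7)/(-4545) + (21148/(-3777))/(-21166) = (44962/7)*(-1/4545) + (21148*(-1/3777))*(-1/21166) = -44962/31815 - 21148/3777*(-1/21166) = -44962/31815 + 10574/39971991 = -598961415844/423902964555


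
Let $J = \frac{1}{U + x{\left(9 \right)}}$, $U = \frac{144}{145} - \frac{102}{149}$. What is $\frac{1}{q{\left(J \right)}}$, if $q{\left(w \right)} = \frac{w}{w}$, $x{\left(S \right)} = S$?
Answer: $1$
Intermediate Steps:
$U = \frac{6666}{21605}$ ($U = 144 \cdot \frac{1}{145} - \frac{102}{149} = \frac{144}{145} - \frac{102}{149} = \frac{6666}{21605} \approx 0.30854$)
$J = \frac{21605}{201111}$ ($J = \frac{1}{\frac{6666}{21605} + 9} = \frac{1}{\frac{201111}{21605}} = \frac{21605}{201111} \approx 0.10743$)
$q{\left(w \right)} = 1$
$\frac{1}{q{\left(J \right)}} = 1^{-1} = 1$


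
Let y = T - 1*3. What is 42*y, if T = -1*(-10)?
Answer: 294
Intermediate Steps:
T = 10
y = 7 (y = 10 - 1*3 = 10 - 3 = 7)
42*y = 42*7 = 294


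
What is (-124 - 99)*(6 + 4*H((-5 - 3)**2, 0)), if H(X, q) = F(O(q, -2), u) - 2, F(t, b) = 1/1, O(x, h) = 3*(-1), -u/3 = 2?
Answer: -446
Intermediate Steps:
u = -6 (u = -3*2 = -6)
O(x, h) = -3
F(t, b) = 1
H(X, q) = -1 (H(X, q) = 1 - 2 = -1)
(-124 - 99)*(6 + 4*H((-5 - 3)**2, 0)) = (-124 - 99)*(6 + 4*(-1)) = -223*(6 - 4) = -223*2 = -446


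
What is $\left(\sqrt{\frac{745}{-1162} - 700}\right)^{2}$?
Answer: $- \frac{814145}{1162} \approx -700.64$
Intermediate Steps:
$\left(\sqrt{\frac{745}{-1162} - 700}\right)^{2} = \left(\sqrt{745 \left(- \frac{1}{1162}\right) - 700}\right)^{2} = \left(\sqrt{- \frac{745}{1162} - 700}\right)^{2} = \left(\sqrt{- \frac{814145}{1162}}\right)^{2} = \left(\frac{i \sqrt{946036490}}{1162}\right)^{2} = - \frac{814145}{1162}$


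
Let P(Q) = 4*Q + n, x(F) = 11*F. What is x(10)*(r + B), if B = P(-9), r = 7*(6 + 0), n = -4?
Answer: 220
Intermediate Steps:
r = 42 (r = 7*6 = 42)
P(Q) = -4 + 4*Q (P(Q) = 4*Q - 4 = -4 + 4*Q)
B = -40 (B = -4 + 4*(-9) = -4 - 36 = -40)
x(10)*(r + B) = (11*10)*(42 - 40) = 110*2 = 220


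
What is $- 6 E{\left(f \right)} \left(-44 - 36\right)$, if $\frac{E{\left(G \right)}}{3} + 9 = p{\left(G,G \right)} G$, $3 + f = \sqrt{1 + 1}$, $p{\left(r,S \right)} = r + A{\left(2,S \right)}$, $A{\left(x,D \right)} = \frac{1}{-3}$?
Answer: $4320 - 9120 \sqrt{2} \approx -8577.6$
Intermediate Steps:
$A{\left(x,D \right)} = - \frac{1}{3}$
$p{\left(r,S \right)} = - \frac{1}{3} + r$ ($p{\left(r,S \right)} = r - \frac{1}{3} = - \frac{1}{3} + r$)
$f = -3 + \sqrt{2}$ ($f = -3 + \sqrt{1 + 1} = -3 + \sqrt{2} \approx -1.5858$)
$E{\left(G \right)} = -27 + 3 G \left(- \frac{1}{3} + G\right)$ ($E{\left(G \right)} = -27 + 3 \left(- \frac{1}{3} + G\right) G = -27 + 3 G \left(- \frac{1}{3} + G\right)$)
$- 6 E{\left(f \right)} \left(-44 - 36\right) = - 6 \left(-27 + \left(-3 + \sqrt{2}\right) \left(-1 + 3 \left(-3 + \sqrt{2}\right)\right)\right) \left(-44 - 36\right) = - 6 \left(-27 + \left(-3 + \sqrt{2}\right) \left(-1 - \left(9 - 3 \sqrt{2}\right)\right)\right) \left(-44 - 36\right) = - 6 \left(-27 + \left(-3 + \sqrt{2}\right) \left(-10 + 3 \sqrt{2}\right)\right) \left(-80\right) = - 6 \left(-27 + \left(-10 + 3 \sqrt{2}\right) \left(-3 + \sqrt{2}\right)\right) \left(-80\right) = \left(162 - 6 \left(-10 + 3 \sqrt{2}\right) \left(-3 + \sqrt{2}\right)\right) \left(-80\right) = -12960 + 480 \left(-10 + 3 \sqrt{2}\right) \left(-3 + \sqrt{2}\right)$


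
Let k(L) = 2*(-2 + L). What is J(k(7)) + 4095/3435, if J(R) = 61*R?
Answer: 139963/229 ≈ 611.19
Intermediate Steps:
k(L) = -4 + 2*L
J(k(7)) + 4095/3435 = 61*(-4 + 2*7) + 4095/3435 = 61*(-4 + 14) + 4095*(1/3435) = 61*10 + 273/229 = 610 + 273/229 = 139963/229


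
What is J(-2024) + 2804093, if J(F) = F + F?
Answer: 2800045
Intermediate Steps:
J(F) = 2*F
J(-2024) + 2804093 = 2*(-2024) + 2804093 = -4048 + 2804093 = 2800045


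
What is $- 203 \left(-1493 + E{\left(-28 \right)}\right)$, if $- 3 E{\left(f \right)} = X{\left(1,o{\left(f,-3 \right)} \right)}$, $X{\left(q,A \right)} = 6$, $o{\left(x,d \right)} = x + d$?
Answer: $303485$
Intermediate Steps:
$o{\left(x,d \right)} = d + x$
$E{\left(f \right)} = -2$ ($E{\left(f \right)} = \left(- \frac{1}{3}\right) 6 = -2$)
$- 203 \left(-1493 + E{\left(-28 \right)}\right) = - 203 \left(-1493 - 2\right) = \left(-203\right) \left(-1495\right) = 303485$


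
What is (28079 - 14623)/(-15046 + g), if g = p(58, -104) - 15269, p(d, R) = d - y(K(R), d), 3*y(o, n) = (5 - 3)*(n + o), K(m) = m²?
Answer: -40368/112519 ≈ -0.35877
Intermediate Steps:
y(o, n) = 2*n/3 + 2*o/3 (y(o, n) = ((5 - 3)*(n + o))/3 = (2*(n + o))/3 = (2*n + 2*o)/3 = 2*n/3 + 2*o/3)
p(d, R) = -2*R²/3 + d/3 (p(d, R) = d - (2*d/3 + 2*R²/3) = d + (-2*d/3 - 2*R²/3) = -2*R²/3 + d/3)
g = -67381/3 (g = (-⅔*(-104)² + (⅓)*58) - 15269 = (-⅔*10816 + 58/3) - 15269 = (-21632/3 + 58/3) - 15269 = -21574/3 - 15269 = -67381/3 ≈ -22460.)
(28079 - 14623)/(-15046 + g) = (28079 - 14623)/(-15046 - 67381/3) = 13456/(-112519/3) = 13456*(-3/112519) = -40368/112519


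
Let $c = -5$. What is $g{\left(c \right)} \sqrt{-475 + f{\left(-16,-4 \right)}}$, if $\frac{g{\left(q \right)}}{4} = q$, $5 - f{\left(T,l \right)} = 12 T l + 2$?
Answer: $- 40 i \sqrt{310} \approx - 704.27 i$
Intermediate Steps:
$f{\left(T,l \right)} = 3 - 12 T l$ ($f{\left(T,l \right)} = 5 - \left(12 T l + 2\right) = 5 - \left(2 + 12 T l\right) = 3 - 12 T l$)
$g{\left(q \right)} = 4 q$
$g{\left(c \right)} \sqrt{-475 + f{\left(-16,-4 \right)}} = 4 \left(-5\right) \sqrt{-475 + \left(3 - \left(-192\right) \left(-4\right)\right)} = - 20 \sqrt{-475 + \left(3 - 768\right)} = - 20 \sqrt{-475 - 765} = - 20 \sqrt{-1240} = - 20 \cdot 2 i \sqrt{310} = - 40 i \sqrt{310}$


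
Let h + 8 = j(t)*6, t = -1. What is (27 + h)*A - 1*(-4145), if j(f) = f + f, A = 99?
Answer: 4838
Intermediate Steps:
j(f) = 2*f
h = -20 (h = -8 + (2*(-1))*6 = -8 - 2*6 = -8 - 12 = -20)
(27 + h)*A - 1*(-4145) = (27 - 20)*99 - 1*(-4145) = 7*99 + 4145 = 693 + 4145 = 4838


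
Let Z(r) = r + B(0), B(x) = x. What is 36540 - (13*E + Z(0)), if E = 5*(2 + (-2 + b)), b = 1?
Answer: 36475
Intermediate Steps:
Z(r) = r (Z(r) = r + 0 = r)
E = 5 (E = 5*(2 + (-2 + 1)) = 5*(2 - 1) = 5*1 = 5)
36540 - (13*E + Z(0)) = 36540 - (13*5 + 0) = 36540 - (65 + 0) = 36540 - 1*65 = 36540 - 65 = 36475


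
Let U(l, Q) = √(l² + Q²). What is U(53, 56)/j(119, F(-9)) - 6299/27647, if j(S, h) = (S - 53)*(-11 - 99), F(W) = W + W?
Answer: -6299/27647 - √5945/7260 ≈ -0.23846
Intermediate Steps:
F(W) = 2*W
U(l, Q) = √(Q² + l²)
j(S, h) = 5830 - 110*S (j(S, h) = (-53 + S)*(-110) = 5830 - 110*S)
U(53, 56)/j(119, F(-9)) - 6299/27647 = √(56² + 53²)/(5830 - 110*119) - 6299/27647 = √(3136 + 2809)/(5830 - 13090) - 6299*1/27647 = √5945/(-7260) - 6299/27647 = √5945*(-1/7260) - 6299/27647 = -√5945/7260 - 6299/27647 = -6299/27647 - √5945/7260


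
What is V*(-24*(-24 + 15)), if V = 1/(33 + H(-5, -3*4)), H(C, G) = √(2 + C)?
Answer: 594/91 - 18*I*√3/91 ≈ 6.5275 - 0.3426*I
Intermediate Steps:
V = 1/(33 + I*√3) (V = 1/(33 + √(2 - 5)) = 1/(33 + √(-3)) = 1/(33 + I*√3) ≈ 0.03022 - 0.0015861*I)
V*(-24*(-24 + 15)) = (11/364 - I*√3/1092)*(-24*(-24 + 15)) = (11/364 - I*√3/1092)*(-24*(-9)) = (11/364 - I*√3/1092)*216 = 594/91 - 18*I*√3/91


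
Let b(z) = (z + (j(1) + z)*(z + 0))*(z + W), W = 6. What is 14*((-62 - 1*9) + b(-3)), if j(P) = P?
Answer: -868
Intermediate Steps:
b(z) = (6 + z)*(z + z*(1 + z)) (b(z) = (z + (1 + z)*(z + 0))*(z + 6) = (z + (1 + z)*z)*(6 + z) = (z + z*(1 + z))*(6 + z) = (6 + z)*(z + z*(1 + z)))
14*((-62 - 1*9) + b(-3)) = 14*((-62 - 1*9) - 3*(12 + (-3)**2 + 8*(-3))) = 14*((-62 - 9) - 3*(12 + 9 - 24)) = 14*(-71 - 3*(-3)) = 14*(-71 + 9) = 14*(-62) = -868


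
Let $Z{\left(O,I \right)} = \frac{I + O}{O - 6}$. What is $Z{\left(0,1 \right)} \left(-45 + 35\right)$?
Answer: $\frac{5}{3} \approx 1.6667$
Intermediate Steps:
$Z{\left(O,I \right)} = \frac{I + O}{-6 + O}$
$Z{\left(0,1 \right)} \left(-45 + 35\right) = \frac{1 + 0}{-6 + 0} \left(-45 + 35\right) = \frac{1}{-6} \cdot 1 \left(-10\right) = \left(- \frac{1}{6}\right) 1 \left(-10\right) = \left(- \frac{1}{6}\right) \left(-10\right) = \frac{5}{3}$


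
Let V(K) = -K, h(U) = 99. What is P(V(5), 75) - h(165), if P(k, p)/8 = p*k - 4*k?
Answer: -2939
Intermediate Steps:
P(k, p) = -32*k + 8*k*p (P(k, p) = 8*(p*k - 4*k) = 8*(k*p - 4*k) = 8*(-4*k + k*p) = -32*k + 8*k*p)
P(V(5), 75) - h(165) = 8*(-1*5)*(-4 + 75) - 1*99 = 8*(-5)*71 - 99 = -2840 - 99 = -2939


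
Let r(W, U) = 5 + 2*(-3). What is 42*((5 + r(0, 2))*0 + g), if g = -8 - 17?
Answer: -1050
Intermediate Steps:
g = -25
r(W, U) = -1 (r(W, U) = 5 - 6 = -1)
42*((5 + r(0, 2))*0 + g) = 42*((5 - 1)*0 - 25) = 42*(4*0 - 25) = 42*(0 - 25) = 42*(-25) = -1050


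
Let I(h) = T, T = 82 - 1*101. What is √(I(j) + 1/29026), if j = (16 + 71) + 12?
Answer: 3*I*√1778626202/29026 ≈ 4.3589*I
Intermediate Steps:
T = -19 (T = 82 - 101 = -19)
j = 99 (j = 87 + 12 = 99)
I(h) = -19
√(I(j) + 1/29026) = √(-19 + 1/29026) = √(-551493/29026) = 3*I*√1778626202/29026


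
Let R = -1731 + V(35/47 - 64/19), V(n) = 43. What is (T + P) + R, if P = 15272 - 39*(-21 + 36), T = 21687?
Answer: 34686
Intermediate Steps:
P = 14687 (P = 15272 - 39*15 = 15272 - 1*585 = 15272 - 585 = 14687)
R = -1688 (R = -1731 + 43 = -1688)
(T + P) + R = (21687 + 14687) - 1688 = 36374 - 1688 = 34686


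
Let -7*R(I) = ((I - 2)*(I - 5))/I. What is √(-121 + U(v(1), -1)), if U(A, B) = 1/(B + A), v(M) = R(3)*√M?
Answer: 4*I*√2755/19 ≈ 11.05*I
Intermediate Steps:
R(I) = -(-5 + I)*(-2 + I)/(7*I) (R(I) = -(I - 2)*(I - 5)/(7*I) = -(-2 + I)*(-5 + I)/(7*I) = -(-5 + I)*(-2 + I)/(7*I))
v(M) = 2*√M/21 (v(M) = (1 - 10/7/3 - ⅐*3)*√M = (1 - 10/7*⅓ - 3/7)*√M = (1 - 10/21 - 3/7)*√M = 2*√M/21)
U(A, B) = 1/(A + B)
√(-121 + U(v(1), -1)) = √(-121 + 1/(2*√1/21 - 1)) = √(-121 + 1/((2/21)*1 - 1)) = √(-121 + 1/(2/21 - 1)) = √(-121 + 1/(-19/21)) = √(-121 - 21/19) = √(-2320/19) = 4*I*√2755/19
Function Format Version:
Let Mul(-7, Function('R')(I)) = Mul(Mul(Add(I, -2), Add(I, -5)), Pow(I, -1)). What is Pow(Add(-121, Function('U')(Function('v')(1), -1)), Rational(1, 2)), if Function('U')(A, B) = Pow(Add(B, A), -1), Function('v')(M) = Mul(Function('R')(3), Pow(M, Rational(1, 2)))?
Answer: Mul(Rational(4, 19), I, Pow(2755, Rational(1, 2))) ≈ Mul(11.050, I)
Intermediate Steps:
Function('R')(I) = Mul(Rational(-1, 7), Pow(I, -1), Add(-5, I), Add(-2, I)) (Function('R')(I) = Mul(Rational(-1, 7), Mul(Mul(Add(I, -2), Add(I, -5)), Pow(I, -1))) = Mul(Rational(-1, 7), Mul(Mul(Add(-2, I), Add(-5, I)), Pow(I, -1))) = Mul(Rational(-1, 7), Mul(Mul(Add(-5, I), Add(-2, I)), Pow(I, -1))) = Mul(Rational(-1, 7), Mul(Pow(I, -1), Add(-5, I), Add(-2, I))) = Mul(Rational(-1, 7), Pow(I, -1), Add(-5, I), Add(-2, I)))
Function('v')(M) = Mul(Rational(2, 21), Pow(M, Rational(1, 2))) (Function('v')(M) = Mul(Add(1, Mul(Rational(-10, 7), Pow(3, -1)), Mul(Rational(-1, 7), 3)), Pow(M, Rational(1, 2))) = Mul(Add(1, Mul(Rational(-10, 7), Rational(1, 3)), Rational(-3, 7)), Pow(M, Rational(1, 2))) = Mul(Add(1, Rational(-10, 21), Rational(-3, 7)), Pow(M, Rational(1, 2))) = Mul(Rational(2, 21), Pow(M, Rational(1, 2))))
Function('U')(A, B) = Pow(Add(A, B), -1)
Pow(Add(-121, Function('U')(Function('v')(1), -1)), Rational(1, 2)) = Pow(Add(-121, Pow(Add(Mul(Rational(2, 21), Pow(1, Rational(1, 2))), -1), -1)), Rational(1, 2)) = Pow(Add(-121, Pow(Add(Mul(Rational(2, 21), 1), -1), -1)), Rational(1, 2)) = Pow(Add(-121, Pow(Add(Rational(2, 21), -1), -1)), Rational(1, 2)) = Pow(Add(-121, Pow(Rational(-19, 21), -1)), Rational(1, 2)) = Pow(Add(-121, Rational(-21, 19)), Rational(1, 2)) = Pow(Rational(-2320, 19), Rational(1, 2)) = Mul(Rational(4, 19), I, Pow(2755, Rational(1, 2)))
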